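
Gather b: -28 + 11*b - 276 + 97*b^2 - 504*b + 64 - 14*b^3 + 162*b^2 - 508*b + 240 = -14*b^3 + 259*b^2 - 1001*b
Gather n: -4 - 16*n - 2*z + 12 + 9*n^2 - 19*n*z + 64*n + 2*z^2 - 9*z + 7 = 9*n^2 + n*(48 - 19*z) + 2*z^2 - 11*z + 15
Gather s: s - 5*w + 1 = s - 5*w + 1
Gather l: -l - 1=-l - 1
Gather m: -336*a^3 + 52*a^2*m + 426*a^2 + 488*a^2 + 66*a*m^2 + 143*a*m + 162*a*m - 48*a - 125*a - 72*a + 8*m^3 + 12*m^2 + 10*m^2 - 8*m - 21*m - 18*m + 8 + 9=-336*a^3 + 914*a^2 - 245*a + 8*m^3 + m^2*(66*a + 22) + m*(52*a^2 + 305*a - 47) + 17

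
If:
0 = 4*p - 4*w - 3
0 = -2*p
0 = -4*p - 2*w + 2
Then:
No Solution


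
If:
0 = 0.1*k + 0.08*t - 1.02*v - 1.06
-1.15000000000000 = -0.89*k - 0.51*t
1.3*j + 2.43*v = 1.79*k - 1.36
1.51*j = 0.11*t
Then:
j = 0.20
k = -0.25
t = 2.70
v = -0.85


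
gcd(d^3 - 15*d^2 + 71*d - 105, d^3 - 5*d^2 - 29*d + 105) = d^2 - 10*d + 21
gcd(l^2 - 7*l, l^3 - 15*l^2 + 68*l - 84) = l - 7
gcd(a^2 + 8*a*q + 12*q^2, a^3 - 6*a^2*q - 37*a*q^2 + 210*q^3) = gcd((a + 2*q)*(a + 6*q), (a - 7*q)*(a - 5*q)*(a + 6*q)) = a + 6*q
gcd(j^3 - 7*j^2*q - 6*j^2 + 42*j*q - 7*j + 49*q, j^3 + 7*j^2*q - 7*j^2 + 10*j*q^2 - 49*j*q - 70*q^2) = j - 7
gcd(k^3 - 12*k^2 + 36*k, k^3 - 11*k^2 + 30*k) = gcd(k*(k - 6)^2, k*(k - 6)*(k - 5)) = k^2 - 6*k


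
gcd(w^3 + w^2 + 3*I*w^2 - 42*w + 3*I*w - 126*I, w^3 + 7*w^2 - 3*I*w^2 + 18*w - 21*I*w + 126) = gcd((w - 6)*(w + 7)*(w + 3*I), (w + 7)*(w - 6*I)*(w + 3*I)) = w^2 + w*(7 + 3*I) + 21*I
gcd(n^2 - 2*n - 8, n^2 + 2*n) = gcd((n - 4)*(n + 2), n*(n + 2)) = n + 2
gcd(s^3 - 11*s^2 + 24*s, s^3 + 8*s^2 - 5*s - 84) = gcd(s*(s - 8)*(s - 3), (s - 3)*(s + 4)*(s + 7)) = s - 3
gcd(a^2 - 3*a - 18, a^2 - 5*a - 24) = a + 3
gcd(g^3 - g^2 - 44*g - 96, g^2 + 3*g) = g + 3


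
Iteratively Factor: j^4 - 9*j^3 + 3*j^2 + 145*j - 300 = (j + 4)*(j^3 - 13*j^2 + 55*j - 75) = (j - 3)*(j + 4)*(j^2 - 10*j + 25) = (j - 5)*(j - 3)*(j + 4)*(j - 5)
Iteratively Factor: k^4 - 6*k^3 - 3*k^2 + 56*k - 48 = (k - 4)*(k^3 - 2*k^2 - 11*k + 12) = (k - 4)*(k + 3)*(k^2 - 5*k + 4) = (k - 4)*(k - 1)*(k + 3)*(k - 4)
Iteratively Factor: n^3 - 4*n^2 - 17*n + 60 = (n - 5)*(n^2 + n - 12) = (n - 5)*(n - 3)*(n + 4)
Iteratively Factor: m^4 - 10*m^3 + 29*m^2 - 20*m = (m - 5)*(m^3 - 5*m^2 + 4*m) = (m - 5)*(m - 4)*(m^2 - m) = (m - 5)*(m - 4)*(m - 1)*(m)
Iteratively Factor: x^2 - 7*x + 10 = (x - 5)*(x - 2)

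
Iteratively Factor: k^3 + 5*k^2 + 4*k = (k + 1)*(k^2 + 4*k) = (k + 1)*(k + 4)*(k)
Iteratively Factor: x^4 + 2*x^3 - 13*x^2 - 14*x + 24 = (x - 3)*(x^3 + 5*x^2 + 2*x - 8) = (x - 3)*(x + 4)*(x^2 + x - 2) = (x - 3)*(x - 1)*(x + 4)*(x + 2)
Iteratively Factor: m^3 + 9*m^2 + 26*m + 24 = (m + 2)*(m^2 + 7*m + 12) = (m + 2)*(m + 3)*(m + 4)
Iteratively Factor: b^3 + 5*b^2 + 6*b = (b)*(b^2 + 5*b + 6) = b*(b + 2)*(b + 3)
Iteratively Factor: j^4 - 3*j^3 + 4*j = (j - 2)*(j^3 - j^2 - 2*j) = (j - 2)*(j + 1)*(j^2 - 2*j) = j*(j - 2)*(j + 1)*(j - 2)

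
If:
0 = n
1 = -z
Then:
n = 0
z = -1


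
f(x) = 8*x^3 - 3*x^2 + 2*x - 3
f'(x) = 24*x^2 - 6*x + 2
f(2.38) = 92.62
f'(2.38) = 123.67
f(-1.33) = -29.79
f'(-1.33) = 52.43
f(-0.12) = -3.30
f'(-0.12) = 3.07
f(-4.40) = -751.35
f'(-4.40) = 493.04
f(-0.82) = -11.07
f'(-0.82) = 23.06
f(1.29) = 11.76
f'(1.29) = 34.20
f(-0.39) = -4.71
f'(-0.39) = 7.99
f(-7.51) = -3575.74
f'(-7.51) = 1400.66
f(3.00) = 192.00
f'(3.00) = 200.00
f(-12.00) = -14283.00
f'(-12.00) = 3530.00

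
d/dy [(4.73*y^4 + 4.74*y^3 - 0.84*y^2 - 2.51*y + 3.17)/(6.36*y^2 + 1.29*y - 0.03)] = (60.1656*y^5 + 48.4515*y^4 + 11.6616*y^3 + 14.4534*y^2 - 40.272*y - 4.014)/(40.4496*y^4 + 16.4088*y^3 + 1.2825*y^2 - 0.0774*y + 0.0009)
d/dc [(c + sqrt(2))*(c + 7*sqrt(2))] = 2*c + 8*sqrt(2)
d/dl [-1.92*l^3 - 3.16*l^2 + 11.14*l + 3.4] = -5.76*l^2 - 6.32*l + 11.14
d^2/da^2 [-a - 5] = 0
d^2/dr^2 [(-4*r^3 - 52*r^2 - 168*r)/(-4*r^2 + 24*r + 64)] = 8*(43*r^3 + 228*r^2 + 696*r - 176)/(r^6 - 18*r^5 + 60*r^4 + 360*r^3 - 960*r^2 - 4608*r - 4096)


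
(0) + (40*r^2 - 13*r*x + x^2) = 40*r^2 - 13*r*x + x^2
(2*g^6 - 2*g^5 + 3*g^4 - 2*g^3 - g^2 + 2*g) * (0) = 0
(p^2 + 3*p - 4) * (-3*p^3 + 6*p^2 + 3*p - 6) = -3*p^5 - 3*p^4 + 33*p^3 - 21*p^2 - 30*p + 24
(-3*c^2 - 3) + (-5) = -3*c^2 - 8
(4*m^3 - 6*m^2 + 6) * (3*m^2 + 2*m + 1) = 12*m^5 - 10*m^4 - 8*m^3 + 12*m^2 + 12*m + 6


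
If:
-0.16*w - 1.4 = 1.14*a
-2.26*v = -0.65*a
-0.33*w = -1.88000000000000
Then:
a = -2.03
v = -0.58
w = 5.70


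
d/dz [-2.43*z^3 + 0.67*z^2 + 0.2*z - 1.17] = -7.29*z^2 + 1.34*z + 0.2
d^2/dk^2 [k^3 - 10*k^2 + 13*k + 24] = 6*k - 20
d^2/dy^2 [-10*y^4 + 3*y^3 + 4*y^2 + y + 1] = -120*y^2 + 18*y + 8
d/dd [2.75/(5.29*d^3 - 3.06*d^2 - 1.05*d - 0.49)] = (-43.6425*d^2 + 16.83*d + 2.8875)/(-5.29*d^3 + 3.06*d^2 + 1.05*d + 0.49)^2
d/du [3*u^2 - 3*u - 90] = 6*u - 3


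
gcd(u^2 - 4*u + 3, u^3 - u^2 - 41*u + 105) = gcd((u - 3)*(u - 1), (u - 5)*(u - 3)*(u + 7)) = u - 3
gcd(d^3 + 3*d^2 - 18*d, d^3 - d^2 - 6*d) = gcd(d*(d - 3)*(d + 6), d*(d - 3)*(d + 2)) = d^2 - 3*d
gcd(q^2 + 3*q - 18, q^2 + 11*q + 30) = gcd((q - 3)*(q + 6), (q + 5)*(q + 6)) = q + 6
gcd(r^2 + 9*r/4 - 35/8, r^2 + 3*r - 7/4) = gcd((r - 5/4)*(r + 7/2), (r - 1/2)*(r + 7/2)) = r + 7/2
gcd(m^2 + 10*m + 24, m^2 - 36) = m + 6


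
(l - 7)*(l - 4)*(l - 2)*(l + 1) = l^4 - 12*l^3 + 37*l^2 - 6*l - 56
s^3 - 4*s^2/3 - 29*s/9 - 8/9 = (s - 8/3)*(s + 1/3)*(s + 1)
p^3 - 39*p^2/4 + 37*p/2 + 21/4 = (p - 7)*(p - 3)*(p + 1/4)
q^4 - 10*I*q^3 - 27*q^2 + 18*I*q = q*(q - 6*I)*(q - 3*I)*(q - I)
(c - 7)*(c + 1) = c^2 - 6*c - 7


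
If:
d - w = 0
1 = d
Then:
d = 1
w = 1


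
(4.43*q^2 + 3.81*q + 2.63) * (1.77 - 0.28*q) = -1.2404*q^3 + 6.7743*q^2 + 6.0073*q + 4.6551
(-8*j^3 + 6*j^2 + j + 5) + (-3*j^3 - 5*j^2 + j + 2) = -11*j^3 + j^2 + 2*j + 7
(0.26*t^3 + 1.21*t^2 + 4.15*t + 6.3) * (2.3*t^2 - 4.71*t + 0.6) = 0.598*t^5 + 1.5584*t^4 + 4.0019*t^3 - 4.3305*t^2 - 27.183*t + 3.78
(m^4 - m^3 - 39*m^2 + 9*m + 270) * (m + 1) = m^5 - 40*m^3 - 30*m^2 + 279*m + 270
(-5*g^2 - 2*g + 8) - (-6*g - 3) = -5*g^2 + 4*g + 11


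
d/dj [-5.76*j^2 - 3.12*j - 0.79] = -11.52*j - 3.12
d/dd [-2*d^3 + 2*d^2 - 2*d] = -6*d^2 + 4*d - 2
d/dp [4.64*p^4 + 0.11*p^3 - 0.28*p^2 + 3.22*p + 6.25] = 18.56*p^3 + 0.33*p^2 - 0.56*p + 3.22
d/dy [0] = 0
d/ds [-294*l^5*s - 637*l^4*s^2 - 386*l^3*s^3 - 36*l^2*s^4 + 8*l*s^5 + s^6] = -294*l^5 - 1274*l^4*s - 1158*l^3*s^2 - 144*l^2*s^3 + 40*l*s^4 + 6*s^5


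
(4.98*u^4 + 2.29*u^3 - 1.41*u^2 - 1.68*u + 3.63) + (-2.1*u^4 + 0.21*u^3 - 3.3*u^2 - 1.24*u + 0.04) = 2.88*u^4 + 2.5*u^3 - 4.71*u^2 - 2.92*u + 3.67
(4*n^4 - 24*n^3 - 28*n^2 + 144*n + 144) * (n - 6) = 4*n^5 - 48*n^4 + 116*n^3 + 312*n^2 - 720*n - 864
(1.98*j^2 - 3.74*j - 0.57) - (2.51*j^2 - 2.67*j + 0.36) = -0.53*j^2 - 1.07*j - 0.93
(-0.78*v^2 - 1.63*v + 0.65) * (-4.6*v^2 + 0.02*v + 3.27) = 3.588*v^4 + 7.4824*v^3 - 5.5732*v^2 - 5.3171*v + 2.1255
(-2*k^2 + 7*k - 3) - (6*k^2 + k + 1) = -8*k^2 + 6*k - 4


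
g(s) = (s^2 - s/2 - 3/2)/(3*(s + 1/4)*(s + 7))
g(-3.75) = -0.42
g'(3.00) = 0.03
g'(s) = (2*s - 1/2)/(3*(s + 1/4)*(s + 7)) - (s^2 - s/2 - 3/2)/(3*(s + 1/4)*(s + 7)^2) - (s^2 - s/2 - 3/2)/(3*(s + 1/4)^2*(s + 7))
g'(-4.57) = 0.43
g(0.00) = -0.29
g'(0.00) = 1.09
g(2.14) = 0.03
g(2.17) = 0.03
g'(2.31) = 0.04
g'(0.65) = 0.12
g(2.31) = 0.04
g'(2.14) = 0.04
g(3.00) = 0.06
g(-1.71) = -0.10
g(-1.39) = -0.06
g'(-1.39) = 0.13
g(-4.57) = -0.69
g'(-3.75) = 0.24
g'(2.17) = 0.04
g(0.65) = -0.07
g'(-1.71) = 0.12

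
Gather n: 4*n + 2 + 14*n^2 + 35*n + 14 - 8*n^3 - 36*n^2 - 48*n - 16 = -8*n^3 - 22*n^2 - 9*n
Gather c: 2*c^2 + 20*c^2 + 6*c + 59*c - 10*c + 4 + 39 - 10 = 22*c^2 + 55*c + 33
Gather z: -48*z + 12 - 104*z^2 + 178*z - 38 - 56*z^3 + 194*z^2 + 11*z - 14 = -56*z^3 + 90*z^2 + 141*z - 40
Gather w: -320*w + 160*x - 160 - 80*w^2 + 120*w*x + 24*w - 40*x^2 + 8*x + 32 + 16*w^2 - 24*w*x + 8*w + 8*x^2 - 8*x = -64*w^2 + w*(96*x - 288) - 32*x^2 + 160*x - 128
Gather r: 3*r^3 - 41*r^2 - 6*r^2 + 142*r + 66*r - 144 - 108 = 3*r^3 - 47*r^2 + 208*r - 252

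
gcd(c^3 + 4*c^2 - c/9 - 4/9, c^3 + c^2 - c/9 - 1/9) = c^2 - 1/9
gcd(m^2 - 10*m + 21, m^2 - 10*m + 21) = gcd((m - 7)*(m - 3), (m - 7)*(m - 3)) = m^2 - 10*m + 21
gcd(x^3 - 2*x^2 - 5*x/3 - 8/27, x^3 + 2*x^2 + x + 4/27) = x^2 + 2*x/3 + 1/9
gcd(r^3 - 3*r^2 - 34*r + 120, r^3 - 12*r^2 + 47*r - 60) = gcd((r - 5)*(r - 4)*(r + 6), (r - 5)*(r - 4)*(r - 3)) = r^2 - 9*r + 20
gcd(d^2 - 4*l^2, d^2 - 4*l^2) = d^2 - 4*l^2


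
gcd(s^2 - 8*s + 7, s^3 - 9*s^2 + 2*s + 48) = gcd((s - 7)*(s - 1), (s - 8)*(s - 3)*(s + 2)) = 1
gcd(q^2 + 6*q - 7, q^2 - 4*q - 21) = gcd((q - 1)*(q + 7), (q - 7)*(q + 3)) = 1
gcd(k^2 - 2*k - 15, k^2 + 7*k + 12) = k + 3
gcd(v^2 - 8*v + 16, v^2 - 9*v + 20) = v - 4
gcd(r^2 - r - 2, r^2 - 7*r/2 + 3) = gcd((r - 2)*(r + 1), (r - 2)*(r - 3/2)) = r - 2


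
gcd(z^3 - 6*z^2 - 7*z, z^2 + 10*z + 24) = 1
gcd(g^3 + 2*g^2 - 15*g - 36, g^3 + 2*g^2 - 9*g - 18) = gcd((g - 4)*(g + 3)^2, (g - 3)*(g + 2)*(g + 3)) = g + 3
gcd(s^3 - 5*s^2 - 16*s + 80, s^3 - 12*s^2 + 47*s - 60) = s^2 - 9*s + 20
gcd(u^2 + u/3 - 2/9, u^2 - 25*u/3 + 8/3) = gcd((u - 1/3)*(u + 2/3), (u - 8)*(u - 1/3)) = u - 1/3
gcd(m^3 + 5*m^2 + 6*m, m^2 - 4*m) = m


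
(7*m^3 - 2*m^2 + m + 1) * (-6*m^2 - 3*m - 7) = -42*m^5 - 9*m^4 - 49*m^3 + 5*m^2 - 10*m - 7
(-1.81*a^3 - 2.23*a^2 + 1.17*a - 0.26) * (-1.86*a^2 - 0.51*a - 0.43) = 3.3666*a^5 + 5.0709*a^4 - 0.2606*a^3 + 0.8458*a^2 - 0.3705*a + 0.1118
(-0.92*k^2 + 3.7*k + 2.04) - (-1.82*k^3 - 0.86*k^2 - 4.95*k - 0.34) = 1.82*k^3 - 0.0600000000000001*k^2 + 8.65*k + 2.38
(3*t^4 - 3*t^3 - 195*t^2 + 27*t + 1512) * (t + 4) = 3*t^5 + 9*t^4 - 207*t^3 - 753*t^2 + 1620*t + 6048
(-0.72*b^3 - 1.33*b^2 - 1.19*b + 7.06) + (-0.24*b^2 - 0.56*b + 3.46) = -0.72*b^3 - 1.57*b^2 - 1.75*b + 10.52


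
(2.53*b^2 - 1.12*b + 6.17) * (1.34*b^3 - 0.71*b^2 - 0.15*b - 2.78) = 3.3902*b^5 - 3.2971*b^4 + 8.6835*b^3 - 11.2461*b^2 + 2.1881*b - 17.1526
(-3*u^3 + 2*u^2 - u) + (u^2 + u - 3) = -3*u^3 + 3*u^2 - 3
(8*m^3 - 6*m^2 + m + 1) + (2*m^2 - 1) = 8*m^3 - 4*m^2 + m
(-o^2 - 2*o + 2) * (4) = -4*o^2 - 8*o + 8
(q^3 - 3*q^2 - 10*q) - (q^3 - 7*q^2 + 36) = 4*q^2 - 10*q - 36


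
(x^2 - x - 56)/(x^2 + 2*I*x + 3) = (x^2 - x - 56)/(x^2 + 2*I*x + 3)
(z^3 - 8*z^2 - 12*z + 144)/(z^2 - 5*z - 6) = (z^2 - 2*z - 24)/(z + 1)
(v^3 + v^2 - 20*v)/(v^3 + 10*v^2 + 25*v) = (v - 4)/(v + 5)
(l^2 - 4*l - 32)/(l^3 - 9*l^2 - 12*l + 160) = 1/(l - 5)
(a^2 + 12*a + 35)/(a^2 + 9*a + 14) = (a + 5)/(a + 2)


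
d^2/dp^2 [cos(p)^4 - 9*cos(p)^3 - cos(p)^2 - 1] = 27*cos(p)/4 - 4*cos(2*p)^2 + 81*cos(3*p)/4 + 2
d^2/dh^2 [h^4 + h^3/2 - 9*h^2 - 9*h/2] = 12*h^2 + 3*h - 18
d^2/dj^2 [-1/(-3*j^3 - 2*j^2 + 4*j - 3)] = 2*(-(9*j + 2)*(3*j^3 + 2*j^2 - 4*j + 3) + (9*j^2 + 4*j - 4)^2)/(3*j^3 + 2*j^2 - 4*j + 3)^3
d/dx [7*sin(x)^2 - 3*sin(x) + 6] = (14*sin(x) - 3)*cos(x)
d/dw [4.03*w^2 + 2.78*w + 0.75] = 8.06*w + 2.78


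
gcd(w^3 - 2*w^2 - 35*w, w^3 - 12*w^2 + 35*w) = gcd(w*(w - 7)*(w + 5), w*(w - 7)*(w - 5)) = w^2 - 7*w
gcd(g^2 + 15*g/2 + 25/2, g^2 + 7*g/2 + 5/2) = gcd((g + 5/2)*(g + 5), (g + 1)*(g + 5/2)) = g + 5/2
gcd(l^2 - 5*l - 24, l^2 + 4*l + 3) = l + 3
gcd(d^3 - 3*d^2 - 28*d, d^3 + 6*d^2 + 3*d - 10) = 1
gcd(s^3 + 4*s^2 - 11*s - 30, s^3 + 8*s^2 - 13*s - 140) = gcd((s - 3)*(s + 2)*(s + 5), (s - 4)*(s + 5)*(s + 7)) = s + 5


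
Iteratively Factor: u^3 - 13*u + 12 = (u + 4)*(u^2 - 4*u + 3) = (u - 3)*(u + 4)*(u - 1)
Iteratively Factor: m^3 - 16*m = (m - 4)*(m^2 + 4*m) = m*(m - 4)*(m + 4)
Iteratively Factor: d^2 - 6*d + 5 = (d - 1)*(d - 5)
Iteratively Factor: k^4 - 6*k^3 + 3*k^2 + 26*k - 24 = (k + 2)*(k^3 - 8*k^2 + 19*k - 12) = (k - 4)*(k + 2)*(k^2 - 4*k + 3) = (k - 4)*(k - 3)*(k + 2)*(k - 1)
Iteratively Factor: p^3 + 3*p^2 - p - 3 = (p + 1)*(p^2 + 2*p - 3) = (p + 1)*(p + 3)*(p - 1)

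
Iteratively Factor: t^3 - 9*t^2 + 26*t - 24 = (t - 4)*(t^2 - 5*t + 6) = (t - 4)*(t - 3)*(t - 2)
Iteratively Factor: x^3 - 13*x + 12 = (x - 1)*(x^2 + x - 12) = (x - 1)*(x + 4)*(x - 3)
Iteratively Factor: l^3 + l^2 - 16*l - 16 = (l + 1)*(l^2 - 16) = (l + 1)*(l + 4)*(l - 4)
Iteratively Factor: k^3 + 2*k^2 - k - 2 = (k + 1)*(k^2 + k - 2) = (k - 1)*(k + 1)*(k + 2)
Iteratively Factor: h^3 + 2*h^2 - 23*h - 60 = (h - 5)*(h^2 + 7*h + 12) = (h - 5)*(h + 4)*(h + 3)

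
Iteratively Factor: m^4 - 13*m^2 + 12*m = (m + 4)*(m^3 - 4*m^2 + 3*m) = (m - 1)*(m + 4)*(m^2 - 3*m) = (m - 3)*(m - 1)*(m + 4)*(m)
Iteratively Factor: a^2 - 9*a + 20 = (a - 5)*(a - 4)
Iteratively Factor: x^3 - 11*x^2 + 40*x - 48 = (x - 3)*(x^2 - 8*x + 16) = (x - 4)*(x - 3)*(x - 4)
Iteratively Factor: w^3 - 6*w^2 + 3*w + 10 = (w - 2)*(w^2 - 4*w - 5) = (w - 2)*(w + 1)*(w - 5)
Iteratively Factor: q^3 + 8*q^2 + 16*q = (q + 4)*(q^2 + 4*q) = (q + 4)^2*(q)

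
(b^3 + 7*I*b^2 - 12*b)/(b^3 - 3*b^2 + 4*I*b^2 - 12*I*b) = (b + 3*I)/(b - 3)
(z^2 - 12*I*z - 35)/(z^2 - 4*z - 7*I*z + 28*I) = (z - 5*I)/(z - 4)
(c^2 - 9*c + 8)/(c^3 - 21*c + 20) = (c - 8)/(c^2 + c - 20)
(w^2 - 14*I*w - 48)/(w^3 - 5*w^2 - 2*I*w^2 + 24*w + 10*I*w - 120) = (w - 8*I)/(w^2 + w*(-5 + 4*I) - 20*I)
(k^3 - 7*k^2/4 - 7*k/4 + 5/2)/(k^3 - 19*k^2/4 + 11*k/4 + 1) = (4*k^2 - 3*k - 10)/(4*k^2 - 15*k - 4)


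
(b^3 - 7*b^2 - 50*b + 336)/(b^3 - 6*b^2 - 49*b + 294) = (b - 8)/(b - 7)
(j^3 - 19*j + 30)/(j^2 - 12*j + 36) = (j^3 - 19*j + 30)/(j^2 - 12*j + 36)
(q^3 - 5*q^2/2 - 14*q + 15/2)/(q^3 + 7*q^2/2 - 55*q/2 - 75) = (2*q^2 + 5*q - 3)/(2*q^2 + 17*q + 30)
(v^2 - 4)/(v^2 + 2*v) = (v - 2)/v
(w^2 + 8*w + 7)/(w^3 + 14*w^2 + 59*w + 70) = (w + 1)/(w^2 + 7*w + 10)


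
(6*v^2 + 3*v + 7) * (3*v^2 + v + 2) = 18*v^4 + 15*v^3 + 36*v^2 + 13*v + 14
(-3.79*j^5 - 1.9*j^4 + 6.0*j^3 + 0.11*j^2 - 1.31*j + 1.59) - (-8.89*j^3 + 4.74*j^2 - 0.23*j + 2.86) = -3.79*j^5 - 1.9*j^4 + 14.89*j^3 - 4.63*j^2 - 1.08*j - 1.27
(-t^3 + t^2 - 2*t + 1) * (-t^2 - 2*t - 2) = t^5 + t^4 + 2*t^3 + t^2 + 2*t - 2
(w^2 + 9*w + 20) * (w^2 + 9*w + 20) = w^4 + 18*w^3 + 121*w^2 + 360*w + 400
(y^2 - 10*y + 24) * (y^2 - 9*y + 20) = y^4 - 19*y^3 + 134*y^2 - 416*y + 480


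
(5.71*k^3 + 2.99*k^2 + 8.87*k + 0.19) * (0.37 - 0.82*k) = -4.6822*k^4 - 0.3391*k^3 - 6.1671*k^2 + 3.1261*k + 0.0703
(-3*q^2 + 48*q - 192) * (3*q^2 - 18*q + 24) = -9*q^4 + 198*q^3 - 1512*q^2 + 4608*q - 4608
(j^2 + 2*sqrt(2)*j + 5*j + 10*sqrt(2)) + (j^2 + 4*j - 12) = 2*j^2 + 2*sqrt(2)*j + 9*j - 12 + 10*sqrt(2)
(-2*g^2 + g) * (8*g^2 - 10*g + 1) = -16*g^4 + 28*g^3 - 12*g^2 + g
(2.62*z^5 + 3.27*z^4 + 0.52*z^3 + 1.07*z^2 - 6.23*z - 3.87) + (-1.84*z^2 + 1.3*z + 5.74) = 2.62*z^5 + 3.27*z^4 + 0.52*z^3 - 0.77*z^2 - 4.93*z + 1.87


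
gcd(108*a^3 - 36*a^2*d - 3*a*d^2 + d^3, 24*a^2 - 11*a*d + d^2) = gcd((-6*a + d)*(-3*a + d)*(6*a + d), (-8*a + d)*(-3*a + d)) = 3*a - d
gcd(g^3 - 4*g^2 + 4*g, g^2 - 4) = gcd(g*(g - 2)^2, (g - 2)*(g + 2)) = g - 2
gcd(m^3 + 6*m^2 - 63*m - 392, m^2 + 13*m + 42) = m + 7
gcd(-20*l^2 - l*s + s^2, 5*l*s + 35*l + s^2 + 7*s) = 1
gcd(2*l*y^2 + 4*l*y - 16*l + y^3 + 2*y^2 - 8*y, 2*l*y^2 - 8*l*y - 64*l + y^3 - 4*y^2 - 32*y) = 2*l*y + 8*l + y^2 + 4*y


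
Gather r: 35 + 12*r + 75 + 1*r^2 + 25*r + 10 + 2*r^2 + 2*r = 3*r^2 + 39*r + 120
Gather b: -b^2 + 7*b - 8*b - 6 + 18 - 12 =-b^2 - b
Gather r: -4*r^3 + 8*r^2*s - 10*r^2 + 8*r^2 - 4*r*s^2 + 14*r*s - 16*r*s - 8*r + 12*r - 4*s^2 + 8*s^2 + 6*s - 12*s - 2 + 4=-4*r^3 + r^2*(8*s - 2) + r*(-4*s^2 - 2*s + 4) + 4*s^2 - 6*s + 2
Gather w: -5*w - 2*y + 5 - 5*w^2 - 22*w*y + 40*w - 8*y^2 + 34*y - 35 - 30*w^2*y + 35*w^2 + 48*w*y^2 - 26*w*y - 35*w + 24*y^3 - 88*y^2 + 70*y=w^2*(30 - 30*y) + w*(48*y^2 - 48*y) + 24*y^3 - 96*y^2 + 102*y - 30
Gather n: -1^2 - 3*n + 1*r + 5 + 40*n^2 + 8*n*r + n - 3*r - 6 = 40*n^2 + n*(8*r - 2) - 2*r - 2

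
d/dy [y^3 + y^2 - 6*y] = 3*y^2 + 2*y - 6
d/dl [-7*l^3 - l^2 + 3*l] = -21*l^2 - 2*l + 3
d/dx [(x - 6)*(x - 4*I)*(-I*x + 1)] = -3*I*x^2 - x*(6 - 12*I) + 18 - 4*I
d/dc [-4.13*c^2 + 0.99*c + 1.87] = 0.99 - 8.26*c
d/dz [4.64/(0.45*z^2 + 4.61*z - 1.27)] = (-4.176*z - 21.3904)/(0.45*z^2 + 4.61*z - 1.27)^2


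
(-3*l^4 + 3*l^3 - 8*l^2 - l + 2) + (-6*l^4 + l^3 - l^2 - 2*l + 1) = -9*l^4 + 4*l^3 - 9*l^2 - 3*l + 3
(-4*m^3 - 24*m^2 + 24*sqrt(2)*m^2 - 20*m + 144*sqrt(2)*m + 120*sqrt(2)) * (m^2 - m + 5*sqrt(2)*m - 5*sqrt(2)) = -4*m^5 - 20*m^4 + 4*sqrt(2)*m^4 + 20*sqrt(2)*m^3 + 244*m^3 - 4*sqrt(2)*m^2 + 1220*m^2 - 240*m - 20*sqrt(2)*m - 1200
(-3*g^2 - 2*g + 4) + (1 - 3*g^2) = -6*g^2 - 2*g + 5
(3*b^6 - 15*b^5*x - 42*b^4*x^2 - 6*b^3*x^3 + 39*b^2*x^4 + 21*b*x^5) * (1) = 3*b^6 - 15*b^5*x - 42*b^4*x^2 - 6*b^3*x^3 + 39*b^2*x^4 + 21*b*x^5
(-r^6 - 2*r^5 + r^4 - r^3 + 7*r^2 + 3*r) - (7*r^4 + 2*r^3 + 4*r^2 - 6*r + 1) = -r^6 - 2*r^5 - 6*r^4 - 3*r^3 + 3*r^2 + 9*r - 1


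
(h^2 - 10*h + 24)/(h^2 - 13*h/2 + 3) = 2*(h - 4)/(2*h - 1)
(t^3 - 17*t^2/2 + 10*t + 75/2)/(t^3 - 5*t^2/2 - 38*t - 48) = (t^2 - 10*t + 25)/(t^2 - 4*t - 32)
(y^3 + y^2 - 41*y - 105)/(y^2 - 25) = (y^2 - 4*y - 21)/(y - 5)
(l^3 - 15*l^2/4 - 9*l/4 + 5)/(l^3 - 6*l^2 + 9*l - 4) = (l + 5/4)/(l - 1)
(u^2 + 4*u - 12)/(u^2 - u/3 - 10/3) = 3*(u + 6)/(3*u + 5)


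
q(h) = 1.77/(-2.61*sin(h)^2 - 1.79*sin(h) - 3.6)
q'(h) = 1.77*(5.22*sin(h)*cos(h) + 1.79*cos(h))/(-2.61*sin(h)^2 - 1.79*sin(h) - 3.6)^2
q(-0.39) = -0.54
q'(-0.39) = -0.03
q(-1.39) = -0.41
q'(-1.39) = -0.06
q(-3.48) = -0.39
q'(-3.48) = -0.29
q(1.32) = -0.23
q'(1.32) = 0.05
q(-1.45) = -0.40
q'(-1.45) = -0.04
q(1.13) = -0.24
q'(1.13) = 0.09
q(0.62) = -0.32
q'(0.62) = 0.23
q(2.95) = -0.44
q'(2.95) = -0.30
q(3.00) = -0.45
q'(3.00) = -0.29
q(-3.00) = -0.52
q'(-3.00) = -0.16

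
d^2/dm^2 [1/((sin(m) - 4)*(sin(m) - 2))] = 2*(-2*sin(m)^4 + 9*sin(m)^3 + sin(m)^2 - 42*sin(m) + 28)/((sin(m) - 4)^3*(sin(m) - 2)^3)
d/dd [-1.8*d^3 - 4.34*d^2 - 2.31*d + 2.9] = -5.4*d^2 - 8.68*d - 2.31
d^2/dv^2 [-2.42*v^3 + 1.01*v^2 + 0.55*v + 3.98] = 2.02 - 14.52*v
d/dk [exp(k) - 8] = exp(k)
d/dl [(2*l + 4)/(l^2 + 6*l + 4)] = 2*(l^2 + 6*l - 2*(l + 2)*(l + 3) + 4)/(l^2 + 6*l + 4)^2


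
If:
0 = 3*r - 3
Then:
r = 1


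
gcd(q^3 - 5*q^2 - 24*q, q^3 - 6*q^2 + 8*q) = q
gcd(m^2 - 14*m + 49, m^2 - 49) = m - 7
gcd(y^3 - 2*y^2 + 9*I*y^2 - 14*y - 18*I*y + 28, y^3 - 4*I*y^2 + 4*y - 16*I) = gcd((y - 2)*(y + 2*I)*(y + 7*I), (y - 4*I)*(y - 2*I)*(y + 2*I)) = y + 2*I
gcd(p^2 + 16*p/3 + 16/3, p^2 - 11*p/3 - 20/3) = p + 4/3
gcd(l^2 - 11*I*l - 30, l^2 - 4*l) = 1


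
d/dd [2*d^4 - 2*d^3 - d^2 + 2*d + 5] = 8*d^3 - 6*d^2 - 2*d + 2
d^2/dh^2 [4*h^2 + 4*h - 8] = 8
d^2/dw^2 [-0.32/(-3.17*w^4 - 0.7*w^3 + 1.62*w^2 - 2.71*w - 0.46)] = ((-12.1728*w^2 - 1.344*w + 1.0368)*(3.17*w^4 + 0.7*w^3 - 1.62*w^2 + 2.71*w + 0.46) + 0.32*(12.68*w^3 + 2.1*w^2 - 3.24*w + 2.71)*(25.36*w^3 + 4.2*w^2 - 6.48*w + 5.42))/(3.17*w^4 + 0.7*w^3 - 1.62*w^2 + 2.71*w + 0.46)^3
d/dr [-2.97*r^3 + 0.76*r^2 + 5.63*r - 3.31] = -8.91*r^2 + 1.52*r + 5.63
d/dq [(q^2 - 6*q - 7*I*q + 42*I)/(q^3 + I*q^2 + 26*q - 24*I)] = (-q^4 + q^3*(12 + 14*I) + q^2*(19 - 120*I) + q*(84 - 48*I) - 168 - 948*I)/(q^6 + 2*I*q^5 + 51*q^4 + 4*I*q^3 + 724*q^2 - 1248*I*q - 576)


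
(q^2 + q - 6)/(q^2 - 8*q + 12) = (q + 3)/(q - 6)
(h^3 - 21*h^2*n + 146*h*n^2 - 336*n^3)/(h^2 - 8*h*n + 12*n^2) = (h^2 - 15*h*n + 56*n^2)/(h - 2*n)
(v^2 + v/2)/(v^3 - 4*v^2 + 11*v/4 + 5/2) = 2*v/(2*v^2 - 9*v + 10)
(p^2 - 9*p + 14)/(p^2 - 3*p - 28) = (p - 2)/(p + 4)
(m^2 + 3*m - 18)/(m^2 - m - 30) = (-m^2 - 3*m + 18)/(-m^2 + m + 30)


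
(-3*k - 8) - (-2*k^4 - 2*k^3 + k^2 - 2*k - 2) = 2*k^4 + 2*k^3 - k^2 - k - 6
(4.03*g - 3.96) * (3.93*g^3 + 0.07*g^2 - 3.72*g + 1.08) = 15.8379*g^4 - 15.2807*g^3 - 15.2688*g^2 + 19.0836*g - 4.2768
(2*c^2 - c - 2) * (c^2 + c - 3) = 2*c^4 + c^3 - 9*c^2 + c + 6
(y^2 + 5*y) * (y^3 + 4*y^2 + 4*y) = y^5 + 9*y^4 + 24*y^3 + 20*y^2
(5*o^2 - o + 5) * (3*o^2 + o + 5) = 15*o^4 + 2*o^3 + 39*o^2 + 25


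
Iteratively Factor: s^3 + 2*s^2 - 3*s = (s + 3)*(s^2 - s) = (s - 1)*(s + 3)*(s)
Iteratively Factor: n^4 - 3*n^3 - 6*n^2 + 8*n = (n - 1)*(n^3 - 2*n^2 - 8*n) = (n - 1)*(n + 2)*(n^2 - 4*n) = (n - 4)*(n - 1)*(n + 2)*(n)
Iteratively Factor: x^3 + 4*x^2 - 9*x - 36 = (x - 3)*(x^2 + 7*x + 12) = (x - 3)*(x + 4)*(x + 3)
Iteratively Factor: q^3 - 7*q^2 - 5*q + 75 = (q - 5)*(q^2 - 2*q - 15) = (q - 5)*(q + 3)*(q - 5)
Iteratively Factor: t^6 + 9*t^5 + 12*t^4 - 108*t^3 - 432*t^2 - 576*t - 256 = (t + 4)*(t^5 + 5*t^4 - 8*t^3 - 76*t^2 - 128*t - 64) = (t + 1)*(t + 4)*(t^4 + 4*t^3 - 12*t^2 - 64*t - 64) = (t + 1)*(t + 2)*(t + 4)*(t^3 + 2*t^2 - 16*t - 32) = (t + 1)*(t + 2)*(t + 4)^2*(t^2 - 2*t - 8) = (t - 4)*(t + 1)*(t + 2)*(t + 4)^2*(t + 2)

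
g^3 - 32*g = g*(g - 4*sqrt(2))*(g + 4*sqrt(2))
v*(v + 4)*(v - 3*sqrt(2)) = v^3 - 3*sqrt(2)*v^2 + 4*v^2 - 12*sqrt(2)*v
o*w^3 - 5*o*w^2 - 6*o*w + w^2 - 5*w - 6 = (w - 6)*(w + 1)*(o*w + 1)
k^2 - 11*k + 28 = (k - 7)*(k - 4)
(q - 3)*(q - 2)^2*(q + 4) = q^4 - 3*q^3 - 12*q^2 + 52*q - 48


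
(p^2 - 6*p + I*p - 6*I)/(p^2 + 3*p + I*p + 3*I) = (p - 6)/(p + 3)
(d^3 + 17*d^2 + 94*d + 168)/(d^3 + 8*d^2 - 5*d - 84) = (d + 6)/(d - 3)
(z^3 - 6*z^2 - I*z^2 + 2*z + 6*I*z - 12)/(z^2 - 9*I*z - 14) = (z^2 + z*(-6 + I) - 6*I)/(z - 7*I)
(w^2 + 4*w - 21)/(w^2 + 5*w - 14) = (w - 3)/(w - 2)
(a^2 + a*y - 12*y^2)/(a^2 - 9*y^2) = (a + 4*y)/(a + 3*y)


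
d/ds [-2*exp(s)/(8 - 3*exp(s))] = -16*exp(s)/(9*exp(2*s) - 48*exp(s) + 64)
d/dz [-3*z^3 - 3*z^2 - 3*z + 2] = -9*z^2 - 6*z - 3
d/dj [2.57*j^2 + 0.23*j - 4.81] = 5.14*j + 0.23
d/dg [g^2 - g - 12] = 2*g - 1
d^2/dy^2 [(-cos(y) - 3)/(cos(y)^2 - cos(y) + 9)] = (-9*sin(y)^4*cos(y) - 13*sin(y)^4 - 88*sin(y)^2 - 523*cos(y)/4 + 57*cos(3*y)/4 + cos(5*y)/2 + 71)/(sin(y)^2 + cos(y) - 10)^3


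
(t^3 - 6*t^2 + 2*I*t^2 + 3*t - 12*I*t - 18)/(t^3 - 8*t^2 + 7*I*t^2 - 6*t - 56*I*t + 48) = (t^3 + t^2*(-6 + 2*I) + t*(3 - 12*I) - 18)/(t^3 + t^2*(-8 + 7*I) + t*(-6 - 56*I) + 48)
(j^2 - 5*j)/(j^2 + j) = (j - 5)/(j + 1)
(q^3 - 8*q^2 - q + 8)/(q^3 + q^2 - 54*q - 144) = (q^2 - 1)/(q^2 + 9*q + 18)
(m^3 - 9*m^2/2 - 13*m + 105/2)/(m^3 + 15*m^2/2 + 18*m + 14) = (m^2 - 8*m + 15)/(m^2 + 4*m + 4)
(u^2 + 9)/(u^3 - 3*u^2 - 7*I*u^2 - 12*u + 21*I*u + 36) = (u + 3*I)/(u^2 - u*(3 + 4*I) + 12*I)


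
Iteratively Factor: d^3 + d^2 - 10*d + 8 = (d + 4)*(d^2 - 3*d + 2) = (d - 1)*(d + 4)*(d - 2)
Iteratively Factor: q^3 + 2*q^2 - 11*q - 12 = (q - 3)*(q^2 + 5*q + 4) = (q - 3)*(q + 1)*(q + 4)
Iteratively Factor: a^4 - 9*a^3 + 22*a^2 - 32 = (a - 4)*(a^3 - 5*a^2 + 2*a + 8) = (a - 4)^2*(a^2 - a - 2) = (a - 4)^2*(a - 2)*(a + 1)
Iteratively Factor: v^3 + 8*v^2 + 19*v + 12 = (v + 3)*(v^2 + 5*v + 4) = (v + 3)*(v + 4)*(v + 1)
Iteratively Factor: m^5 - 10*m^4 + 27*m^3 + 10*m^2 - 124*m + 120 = (m + 2)*(m^4 - 12*m^3 + 51*m^2 - 92*m + 60) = (m - 2)*(m + 2)*(m^3 - 10*m^2 + 31*m - 30) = (m - 2)^2*(m + 2)*(m^2 - 8*m + 15) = (m - 5)*(m - 2)^2*(m + 2)*(m - 3)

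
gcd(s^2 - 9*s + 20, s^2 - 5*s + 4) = s - 4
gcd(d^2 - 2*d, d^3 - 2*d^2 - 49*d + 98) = d - 2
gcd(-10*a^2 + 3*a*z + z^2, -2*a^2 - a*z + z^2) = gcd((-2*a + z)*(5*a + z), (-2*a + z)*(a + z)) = -2*a + z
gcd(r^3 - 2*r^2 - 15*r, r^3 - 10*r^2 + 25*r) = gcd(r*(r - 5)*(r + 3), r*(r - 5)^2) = r^2 - 5*r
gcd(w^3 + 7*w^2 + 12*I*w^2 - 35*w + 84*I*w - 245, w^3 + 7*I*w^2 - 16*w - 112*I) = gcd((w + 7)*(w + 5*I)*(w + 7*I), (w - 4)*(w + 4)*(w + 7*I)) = w + 7*I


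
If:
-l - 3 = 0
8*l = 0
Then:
No Solution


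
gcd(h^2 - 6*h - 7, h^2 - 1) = h + 1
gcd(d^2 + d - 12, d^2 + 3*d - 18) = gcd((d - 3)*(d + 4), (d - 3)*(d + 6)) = d - 3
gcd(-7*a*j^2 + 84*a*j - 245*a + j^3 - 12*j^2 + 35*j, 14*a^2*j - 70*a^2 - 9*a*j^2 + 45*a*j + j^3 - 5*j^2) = 7*a*j - 35*a - j^2 + 5*j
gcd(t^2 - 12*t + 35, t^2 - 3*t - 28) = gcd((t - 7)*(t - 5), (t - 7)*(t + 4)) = t - 7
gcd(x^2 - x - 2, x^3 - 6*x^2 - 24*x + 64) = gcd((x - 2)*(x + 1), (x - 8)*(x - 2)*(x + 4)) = x - 2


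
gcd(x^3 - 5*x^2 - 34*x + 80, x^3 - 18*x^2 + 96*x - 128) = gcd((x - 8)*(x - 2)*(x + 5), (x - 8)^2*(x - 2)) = x^2 - 10*x + 16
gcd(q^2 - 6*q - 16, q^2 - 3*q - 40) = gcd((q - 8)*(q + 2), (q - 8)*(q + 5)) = q - 8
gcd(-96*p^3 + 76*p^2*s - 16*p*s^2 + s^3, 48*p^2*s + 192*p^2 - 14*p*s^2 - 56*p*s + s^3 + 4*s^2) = 48*p^2 - 14*p*s + s^2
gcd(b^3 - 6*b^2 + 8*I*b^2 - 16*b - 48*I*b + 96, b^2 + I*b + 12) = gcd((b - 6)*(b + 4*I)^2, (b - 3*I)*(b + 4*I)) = b + 4*I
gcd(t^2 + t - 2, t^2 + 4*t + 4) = t + 2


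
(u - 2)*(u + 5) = u^2 + 3*u - 10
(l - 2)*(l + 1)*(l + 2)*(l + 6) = l^4 + 7*l^3 + 2*l^2 - 28*l - 24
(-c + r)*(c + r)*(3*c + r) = -3*c^3 - c^2*r + 3*c*r^2 + r^3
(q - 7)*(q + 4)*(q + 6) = q^3 + 3*q^2 - 46*q - 168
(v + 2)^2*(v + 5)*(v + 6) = v^4 + 15*v^3 + 78*v^2 + 164*v + 120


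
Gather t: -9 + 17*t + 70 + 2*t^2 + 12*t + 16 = 2*t^2 + 29*t + 77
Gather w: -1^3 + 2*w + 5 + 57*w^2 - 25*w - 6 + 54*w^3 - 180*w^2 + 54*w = 54*w^3 - 123*w^2 + 31*w - 2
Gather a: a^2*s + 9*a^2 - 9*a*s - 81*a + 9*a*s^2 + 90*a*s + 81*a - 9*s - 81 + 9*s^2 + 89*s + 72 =a^2*(s + 9) + a*(9*s^2 + 81*s) + 9*s^2 + 80*s - 9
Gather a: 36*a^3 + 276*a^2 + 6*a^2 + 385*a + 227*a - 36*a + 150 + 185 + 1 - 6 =36*a^3 + 282*a^2 + 576*a + 330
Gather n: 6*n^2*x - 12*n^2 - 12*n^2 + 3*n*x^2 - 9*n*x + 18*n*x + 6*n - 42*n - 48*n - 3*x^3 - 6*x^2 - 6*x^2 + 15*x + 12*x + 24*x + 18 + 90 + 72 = n^2*(6*x - 24) + n*(3*x^2 + 9*x - 84) - 3*x^3 - 12*x^2 + 51*x + 180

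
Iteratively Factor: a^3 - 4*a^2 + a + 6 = (a + 1)*(a^2 - 5*a + 6) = (a - 2)*(a + 1)*(a - 3)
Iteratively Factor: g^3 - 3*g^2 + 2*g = (g - 2)*(g^2 - g) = g*(g - 2)*(g - 1)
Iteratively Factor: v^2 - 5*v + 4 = (v - 1)*(v - 4)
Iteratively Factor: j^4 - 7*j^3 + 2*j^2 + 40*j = (j - 5)*(j^3 - 2*j^2 - 8*j) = j*(j - 5)*(j^2 - 2*j - 8) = j*(j - 5)*(j + 2)*(j - 4)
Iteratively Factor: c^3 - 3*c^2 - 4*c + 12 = (c - 3)*(c^2 - 4) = (c - 3)*(c + 2)*(c - 2)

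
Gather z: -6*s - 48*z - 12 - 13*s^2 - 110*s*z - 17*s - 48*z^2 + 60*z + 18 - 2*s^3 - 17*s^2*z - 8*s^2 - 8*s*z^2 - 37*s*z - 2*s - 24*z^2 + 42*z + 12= -2*s^3 - 21*s^2 - 25*s + z^2*(-8*s - 72) + z*(-17*s^2 - 147*s + 54) + 18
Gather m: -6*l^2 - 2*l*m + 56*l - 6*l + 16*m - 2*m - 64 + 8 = -6*l^2 + 50*l + m*(14 - 2*l) - 56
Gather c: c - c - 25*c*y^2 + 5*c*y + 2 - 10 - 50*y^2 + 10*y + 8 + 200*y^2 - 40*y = c*(-25*y^2 + 5*y) + 150*y^2 - 30*y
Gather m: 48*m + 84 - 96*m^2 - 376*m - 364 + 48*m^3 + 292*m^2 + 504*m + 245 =48*m^3 + 196*m^2 + 176*m - 35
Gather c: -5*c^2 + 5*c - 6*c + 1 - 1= -5*c^2 - c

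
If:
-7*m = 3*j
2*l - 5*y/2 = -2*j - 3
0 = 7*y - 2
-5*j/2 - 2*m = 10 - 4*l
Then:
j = -204/79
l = 796/553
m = 612/553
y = 2/7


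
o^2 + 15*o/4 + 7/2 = (o + 7/4)*(o + 2)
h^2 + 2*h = h*(h + 2)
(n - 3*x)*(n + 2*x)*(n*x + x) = n^3*x - n^2*x^2 + n^2*x - 6*n*x^3 - n*x^2 - 6*x^3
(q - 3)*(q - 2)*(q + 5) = q^3 - 19*q + 30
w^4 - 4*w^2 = w^2*(w - 2)*(w + 2)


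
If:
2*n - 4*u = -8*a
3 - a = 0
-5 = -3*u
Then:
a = 3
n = -26/3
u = 5/3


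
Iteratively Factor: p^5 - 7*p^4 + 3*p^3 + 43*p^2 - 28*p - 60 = (p - 2)*(p^4 - 5*p^3 - 7*p^2 + 29*p + 30) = (p - 2)*(p + 2)*(p^3 - 7*p^2 + 7*p + 15) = (p - 2)*(p + 1)*(p + 2)*(p^2 - 8*p + 15) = (p - 3)*(p - 2)*(p + 1)*(p + 2)*(p - 5)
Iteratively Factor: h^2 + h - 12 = (h + 4)*(h - 3)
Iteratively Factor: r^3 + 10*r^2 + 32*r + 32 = (r + 2)*(r^2 + 8*r + 16) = (r + 2)*(r + 4)*(r + 4)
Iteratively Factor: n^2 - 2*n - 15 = (n + 3)*(n - 5)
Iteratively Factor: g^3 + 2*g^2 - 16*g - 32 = (g + 2)*(g^2 - 16) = (g + 2)*(g + 4)*(g - 4)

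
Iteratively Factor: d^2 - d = (d)*(d - 1)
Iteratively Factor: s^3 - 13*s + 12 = (s - 1)*(s^2 + s - 12) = (s - 1)*(s + 4)*(s - 3)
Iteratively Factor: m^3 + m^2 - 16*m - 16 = (m + 4)*(m^2 - 3*m - 4) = (m + 1)*(m + 4)*(m - 4)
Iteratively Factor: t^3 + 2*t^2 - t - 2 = (t - 1)*(t^2 + 3*t + 2) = (t - 1)*(t + 2)*(t + 1)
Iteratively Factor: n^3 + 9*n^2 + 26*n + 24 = (n + 4)*(n^2 + 5*n + 6) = (n + 2)*(n + 4)*(n + 3)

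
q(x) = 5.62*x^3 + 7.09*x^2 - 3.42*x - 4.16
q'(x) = 16.86*x^2 + 14.18*x - 3.42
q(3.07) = 214.77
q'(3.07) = 199.02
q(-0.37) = -2.21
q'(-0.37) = -6.36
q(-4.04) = -245.20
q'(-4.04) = 214.47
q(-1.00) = 0.73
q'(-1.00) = -0.74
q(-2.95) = -76.65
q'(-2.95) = 101.47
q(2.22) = 84.68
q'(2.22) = 111.15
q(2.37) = 102.37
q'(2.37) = 124.89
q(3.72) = 370.54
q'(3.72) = 282.65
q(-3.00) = -81.83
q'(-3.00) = 105.78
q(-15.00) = -17325.11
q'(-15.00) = 3577.38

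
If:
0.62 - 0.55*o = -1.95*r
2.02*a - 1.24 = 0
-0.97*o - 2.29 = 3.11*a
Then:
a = 0.61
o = -4.33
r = -1.54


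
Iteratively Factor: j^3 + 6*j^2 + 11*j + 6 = (j + 1)*(j^2 + 5*j + 6) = (j + 1)*(j + 3)*(j + 2)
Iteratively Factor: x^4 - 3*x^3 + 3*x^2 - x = (x - 1)*(x^3 - 2*x^2 + x) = (x - 1)^2*(x^2 - x) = (x - 1)^3*(x)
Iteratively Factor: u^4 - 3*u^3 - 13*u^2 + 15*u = (u - 1)*(u^3 - 2*u^2 - 15*u) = u*(u - 1)*(u^2 - 2*u - 15) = u*(u - 1)*(u + 3)*(u - 5)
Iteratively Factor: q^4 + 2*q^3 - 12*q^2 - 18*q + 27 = (q + 3)*(q^3 - q^2 - 9*q + 9) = (q - 3)*(q + 3)*(q^2 + 2*q - 3) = (q - 3)*(q - 1)*(q + 3)*(q + 3)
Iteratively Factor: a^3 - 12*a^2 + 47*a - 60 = (a - 4)*(a^2 - 8*a + 15) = (a - 4)*(a - 3)*(a - 5)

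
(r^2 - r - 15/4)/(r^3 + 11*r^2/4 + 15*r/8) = 2*(2*r - 5)/(r*(4*r + 5))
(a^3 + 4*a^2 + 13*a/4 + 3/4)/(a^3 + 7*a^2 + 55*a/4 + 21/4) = (2*a + 1)/(2*a + 7)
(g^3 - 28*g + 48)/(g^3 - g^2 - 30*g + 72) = (g - 2)/(g - 3)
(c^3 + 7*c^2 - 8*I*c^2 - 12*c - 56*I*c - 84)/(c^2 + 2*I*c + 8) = (c^2 + c*(7 - 6*I) - 42*I)/(c + 4*I)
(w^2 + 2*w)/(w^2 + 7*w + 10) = w/(w + 5)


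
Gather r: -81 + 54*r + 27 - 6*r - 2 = 48*r - 56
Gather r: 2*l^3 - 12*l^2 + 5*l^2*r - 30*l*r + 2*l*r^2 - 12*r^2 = 2*l^3 - 12*l^2 + r^2*(2*l - 12) + r*(5*l^2 - 30*l)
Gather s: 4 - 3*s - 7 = -3*s - 3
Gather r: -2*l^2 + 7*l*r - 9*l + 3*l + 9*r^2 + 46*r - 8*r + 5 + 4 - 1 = -2*l^2 - 6*l + 9*r^2 + r*(7*l + 38) + 8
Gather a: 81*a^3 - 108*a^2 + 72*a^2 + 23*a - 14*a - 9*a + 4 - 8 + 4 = 81*a^3 - 36*a^2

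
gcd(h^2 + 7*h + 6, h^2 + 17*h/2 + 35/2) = 1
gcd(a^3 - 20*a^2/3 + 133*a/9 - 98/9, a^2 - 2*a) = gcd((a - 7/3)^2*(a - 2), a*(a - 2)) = a - 2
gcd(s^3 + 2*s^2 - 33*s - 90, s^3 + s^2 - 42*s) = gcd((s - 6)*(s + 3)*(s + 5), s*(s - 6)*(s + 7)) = s - 6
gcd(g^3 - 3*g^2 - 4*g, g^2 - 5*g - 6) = g + 1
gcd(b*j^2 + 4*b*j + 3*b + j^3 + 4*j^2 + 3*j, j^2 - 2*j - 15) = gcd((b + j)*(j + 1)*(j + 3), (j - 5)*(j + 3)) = j + 3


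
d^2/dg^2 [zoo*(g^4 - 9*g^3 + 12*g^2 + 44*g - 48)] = zoo*(g^2 + g + 1)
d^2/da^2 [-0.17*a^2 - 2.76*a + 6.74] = -0.340000000000000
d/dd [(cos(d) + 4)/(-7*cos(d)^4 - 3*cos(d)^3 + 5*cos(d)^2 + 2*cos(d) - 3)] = -(21*(cos(2*d) - 1)^2 + 194*cos(d) + 146*cos(2*d) + 118*cos(3*d) + 18)*sin(d)/(4*(7*cos(d)^4 + 3*cos(d)^3 - 5*cos(d)^2 - 2*cos(d) + 3)^2)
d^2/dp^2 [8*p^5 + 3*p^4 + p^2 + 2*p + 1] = 160*p^3 + 36*p^2 + 2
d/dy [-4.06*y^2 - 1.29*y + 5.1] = -8.12*y - 1.29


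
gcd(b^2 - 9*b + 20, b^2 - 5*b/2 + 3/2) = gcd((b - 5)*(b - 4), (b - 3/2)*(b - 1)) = 1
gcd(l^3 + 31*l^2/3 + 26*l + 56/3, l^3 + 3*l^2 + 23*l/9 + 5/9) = 1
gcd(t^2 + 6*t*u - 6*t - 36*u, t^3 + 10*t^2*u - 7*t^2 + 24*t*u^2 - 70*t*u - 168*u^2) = t + 6*u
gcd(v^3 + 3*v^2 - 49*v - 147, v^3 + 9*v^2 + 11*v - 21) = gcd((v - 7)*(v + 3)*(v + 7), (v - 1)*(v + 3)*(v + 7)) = v^2 + 10*v + 21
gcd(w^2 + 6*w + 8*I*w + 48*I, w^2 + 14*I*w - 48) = w + 8*I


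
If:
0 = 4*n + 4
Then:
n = -1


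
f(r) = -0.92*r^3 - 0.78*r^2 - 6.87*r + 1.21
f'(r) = -2.76*r^2 - 1.56*r - 6.87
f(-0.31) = 3.29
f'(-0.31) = -6.65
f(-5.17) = 143.01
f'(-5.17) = -72.58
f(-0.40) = 3.89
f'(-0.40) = -6.69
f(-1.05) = 8.63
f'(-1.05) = -8.27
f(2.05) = -24.08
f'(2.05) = -21.67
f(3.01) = -51.62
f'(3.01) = -36.57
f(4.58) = -135.00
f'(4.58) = -71.91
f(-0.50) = 4.56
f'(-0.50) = -6.78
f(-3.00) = 39.64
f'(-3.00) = -27.03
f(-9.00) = 670.54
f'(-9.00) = -216.39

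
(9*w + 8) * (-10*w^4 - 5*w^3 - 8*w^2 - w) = -90*w^5 - 125*w^4 - 112*w^3 - 73*w^2 - 8*w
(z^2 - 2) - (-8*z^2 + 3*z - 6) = 9*z^2 - 3*z + 4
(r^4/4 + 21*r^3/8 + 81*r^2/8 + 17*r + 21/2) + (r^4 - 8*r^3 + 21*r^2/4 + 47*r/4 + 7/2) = 5*r^4/4 - 43*r^3/8 + 123*r^2/8 + 115*r/4 + 14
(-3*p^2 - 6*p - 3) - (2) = -3*p^2 - 6*p - 5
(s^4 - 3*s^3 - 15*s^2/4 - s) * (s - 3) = s^5 - 6*s^4 + 21*s^3/4 + 41*s^2/4 + 3*s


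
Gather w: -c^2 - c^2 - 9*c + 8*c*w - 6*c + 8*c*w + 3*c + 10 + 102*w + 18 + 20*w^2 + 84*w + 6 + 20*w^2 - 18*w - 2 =-2*c^2 - 12*c + 40*w^2 + w*(16*c + 168) + 32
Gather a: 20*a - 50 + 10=20*a - 40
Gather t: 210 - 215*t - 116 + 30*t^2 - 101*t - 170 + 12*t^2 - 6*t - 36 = 42*t^2 - 322*t - 112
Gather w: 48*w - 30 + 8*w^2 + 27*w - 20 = 8*w^2 + 75*w - 50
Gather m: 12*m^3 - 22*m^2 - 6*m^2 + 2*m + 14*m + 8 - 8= 12*m^3 - 28*m^2 + 16*m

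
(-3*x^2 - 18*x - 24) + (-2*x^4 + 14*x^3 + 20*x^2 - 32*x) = -2*x^4 + 14*x^3 + 17*x^2 - 50*x - 24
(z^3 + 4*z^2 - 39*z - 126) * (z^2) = z^5 + 4*z^4 - 39*z^3 - 126*z^2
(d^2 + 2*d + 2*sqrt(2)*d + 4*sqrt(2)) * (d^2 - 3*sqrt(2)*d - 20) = d^4 - sqrt(2)*d^3 + 2*d^3 - 32*d^2 - 2*sqrt(2)*d^2 - 64*d - 40*sqrt(2)*d - 80*sqrt(2)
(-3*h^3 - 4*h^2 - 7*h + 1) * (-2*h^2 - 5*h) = 6*h^5 + 23*h^4 + 34*h^3 + 33*h^2 - 5*h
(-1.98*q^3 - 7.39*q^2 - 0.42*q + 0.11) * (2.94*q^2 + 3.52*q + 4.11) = -5.8212*q^5 - 28.6962*q^4 - 35.3854*q^3 - 31.5279*q^2 - 1.339*q + 0.4521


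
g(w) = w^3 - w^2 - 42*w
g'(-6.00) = 78.00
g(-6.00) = 0.00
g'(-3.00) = -9.00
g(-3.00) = 90.00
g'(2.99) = -21.16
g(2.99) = -107.79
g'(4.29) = 4.63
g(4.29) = -119.63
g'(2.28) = -30.96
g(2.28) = -89.11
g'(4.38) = 6.79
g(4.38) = -119.12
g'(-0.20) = -41.48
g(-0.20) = 8.35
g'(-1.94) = -26.83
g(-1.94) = 70.42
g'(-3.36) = -1.41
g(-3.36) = 91.90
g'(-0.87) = -37.99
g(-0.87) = 35.12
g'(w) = 3*w^2 - 2*w - 42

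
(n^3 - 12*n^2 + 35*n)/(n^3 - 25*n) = (n - 7)/(n + 5)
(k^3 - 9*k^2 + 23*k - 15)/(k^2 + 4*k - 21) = (k^2 - 6*k + 5)/(k + 7)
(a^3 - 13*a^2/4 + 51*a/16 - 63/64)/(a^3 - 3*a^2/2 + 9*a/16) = (a - 7/4)/a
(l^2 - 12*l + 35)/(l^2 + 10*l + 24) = (l^2 - 12*l + 35)/(l^2 + 10*l + 24)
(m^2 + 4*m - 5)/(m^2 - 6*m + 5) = (m + 5)/(m - 5)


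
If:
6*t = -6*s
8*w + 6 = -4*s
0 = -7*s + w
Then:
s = -1/10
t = 1/10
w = -7/10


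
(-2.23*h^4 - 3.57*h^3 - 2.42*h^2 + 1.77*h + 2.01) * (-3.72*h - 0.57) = 8.2956*h^5 + 14.5515*h^4 + 11.0373*h^3 - 5.205*h^2 - 8.4861*h - 1.1457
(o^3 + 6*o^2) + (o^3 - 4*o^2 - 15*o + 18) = 2*o^3 + 2*o^2 - 15*o + 18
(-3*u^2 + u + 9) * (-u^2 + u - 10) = 3*u^4 - 4*u^3 + 22*u^2 - u - 90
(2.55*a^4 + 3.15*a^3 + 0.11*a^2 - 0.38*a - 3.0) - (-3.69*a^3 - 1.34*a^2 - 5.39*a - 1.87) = 2.55*a^4 + 6.84*a^3 + 1.45*a^2 + 5.01*a - 1.13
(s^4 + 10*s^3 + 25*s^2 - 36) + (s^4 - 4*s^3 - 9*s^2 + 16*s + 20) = 2*s^4 + 6*s^3 + 16*s^2 + 16*s - 16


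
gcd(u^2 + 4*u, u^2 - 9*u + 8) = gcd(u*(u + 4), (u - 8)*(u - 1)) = 1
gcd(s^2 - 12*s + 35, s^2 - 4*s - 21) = s - 7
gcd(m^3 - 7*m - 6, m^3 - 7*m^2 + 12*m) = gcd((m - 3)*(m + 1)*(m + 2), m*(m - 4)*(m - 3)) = m - 3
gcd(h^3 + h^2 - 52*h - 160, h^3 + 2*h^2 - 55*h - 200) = h^2 - 3*h - 40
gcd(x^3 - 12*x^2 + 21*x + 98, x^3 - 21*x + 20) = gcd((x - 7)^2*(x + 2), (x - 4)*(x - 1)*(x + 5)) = 1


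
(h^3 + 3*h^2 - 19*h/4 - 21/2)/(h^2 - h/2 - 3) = h + 7/2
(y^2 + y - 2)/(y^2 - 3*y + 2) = (y + 2)/(y - 2)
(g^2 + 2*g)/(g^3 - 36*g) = (g + 2)/(g^2 - 36)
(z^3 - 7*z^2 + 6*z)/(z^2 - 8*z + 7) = z*(z - 6)/(z - 7)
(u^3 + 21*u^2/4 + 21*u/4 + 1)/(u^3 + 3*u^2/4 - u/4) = (4*u^2 + 17*u + 4)/(u*(4*u - 1))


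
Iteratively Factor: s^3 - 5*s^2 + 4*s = (s - 4)*(s^2 - s) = s*(s - 4)*(s - 1)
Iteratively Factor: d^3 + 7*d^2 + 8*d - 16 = (d + 4)*(d^2 + 3*d - 4) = (d + 4)^2*(d - 1)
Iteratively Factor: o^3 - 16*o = (o)*(o^2 - 16) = o*(o + 4)*(o - 4)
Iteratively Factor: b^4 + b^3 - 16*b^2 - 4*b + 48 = (b + 2)*(b^3 - b^2 - 14*b + 24) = (b - 2)*(b + 2)*(b^2 + b - 12) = (b - 3)*(b - 2)*(b + 2)*(b + 4)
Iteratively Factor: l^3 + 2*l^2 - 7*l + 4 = (l - 1)*(l^2 + 3*l - 4) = (l - 1)^2*(l + 4)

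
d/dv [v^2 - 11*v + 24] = 2*v - 11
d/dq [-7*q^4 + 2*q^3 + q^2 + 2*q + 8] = -28*q^3 + 6*q^2 + 2*q + 2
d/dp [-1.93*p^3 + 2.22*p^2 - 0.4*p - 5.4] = -5.79*p^2 + 4.44*p - 0.4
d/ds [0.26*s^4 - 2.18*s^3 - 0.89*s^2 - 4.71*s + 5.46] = 1.04*s^3 - 6.54*s^2 - 1.78*s - 4.71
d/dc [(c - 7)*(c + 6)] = 2*c - 1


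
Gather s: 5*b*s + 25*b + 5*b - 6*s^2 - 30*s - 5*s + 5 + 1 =30*b - 6*s^2 + s*(5*b - 35) + 6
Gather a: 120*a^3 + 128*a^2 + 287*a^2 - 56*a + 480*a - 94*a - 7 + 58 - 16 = 120*a^3 + 415*a^2 + 330*a + 35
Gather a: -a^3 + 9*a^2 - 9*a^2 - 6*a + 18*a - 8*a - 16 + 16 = -a^3 + 4*a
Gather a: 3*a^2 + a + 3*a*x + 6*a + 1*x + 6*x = 3*a^2 + a*(3*x + 7) + 7*x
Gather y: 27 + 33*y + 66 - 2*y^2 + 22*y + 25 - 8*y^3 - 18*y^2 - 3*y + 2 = -8*y^3 - 20*y^2 + 52*y + 120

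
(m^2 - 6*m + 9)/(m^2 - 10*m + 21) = (m - 3)/(m - 7)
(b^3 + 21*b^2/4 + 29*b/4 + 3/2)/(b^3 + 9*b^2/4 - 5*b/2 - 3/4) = (b + 2)/(b - 1)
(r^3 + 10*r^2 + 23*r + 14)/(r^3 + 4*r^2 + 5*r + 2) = (r + 7)/(r + 1)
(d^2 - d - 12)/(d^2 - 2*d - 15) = (d - 4)/(d - 5)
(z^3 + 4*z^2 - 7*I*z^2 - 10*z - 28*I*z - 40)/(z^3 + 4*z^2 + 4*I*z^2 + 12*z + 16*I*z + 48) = (z - 5*I)/(z + 6*I)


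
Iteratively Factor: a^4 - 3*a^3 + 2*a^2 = (a)*(a^3 - 3*a^2 + 2*a) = a*(a - 2)*(a^2 - a) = a^2*(a - 2)*(a - 1)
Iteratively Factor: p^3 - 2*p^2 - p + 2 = (p - 1)*(p^2 - p - 2) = (p - 1)*(p + 1)*(p - 2)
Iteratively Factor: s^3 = (s)*(s^2) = s^2*(s)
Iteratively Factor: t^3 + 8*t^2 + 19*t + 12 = (t + 1)*(t^2 + 7*t + 12) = (t + 1)*(t + 3)*(t + 4)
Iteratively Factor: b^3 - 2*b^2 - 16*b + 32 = (b - 2)*(b^2 - 16) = (b - 2)*(b + 4)*(b - 4)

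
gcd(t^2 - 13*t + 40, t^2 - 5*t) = t - 5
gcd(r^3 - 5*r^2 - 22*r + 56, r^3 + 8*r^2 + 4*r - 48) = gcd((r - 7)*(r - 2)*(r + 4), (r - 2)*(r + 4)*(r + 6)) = r^2 + 2*r - 8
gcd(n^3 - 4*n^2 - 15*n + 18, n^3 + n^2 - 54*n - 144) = n + 3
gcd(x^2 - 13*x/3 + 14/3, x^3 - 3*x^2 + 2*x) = x - 2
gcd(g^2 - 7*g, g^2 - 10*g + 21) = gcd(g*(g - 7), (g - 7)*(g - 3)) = g - 7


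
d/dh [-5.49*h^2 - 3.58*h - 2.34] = -10.98*h - 3.58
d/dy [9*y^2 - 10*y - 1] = 18*y - 10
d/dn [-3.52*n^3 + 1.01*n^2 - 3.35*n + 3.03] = -10.56*n^2 + 2.02*n - 3.35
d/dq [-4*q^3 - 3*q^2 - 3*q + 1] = -12*q^2 - 6*q - 3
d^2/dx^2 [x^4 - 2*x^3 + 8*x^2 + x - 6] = 12*x^2 - 12*x + 16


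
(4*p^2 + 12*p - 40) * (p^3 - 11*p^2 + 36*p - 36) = 4*p^5 - 32*p^4 - 28*p^3 + 728*p^2 - 1872*p + 1440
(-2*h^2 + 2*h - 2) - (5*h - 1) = -2*h^2 - 3*h - 1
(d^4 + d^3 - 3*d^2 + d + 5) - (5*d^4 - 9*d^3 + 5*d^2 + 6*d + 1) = -4*d^4 + 10*d^3 - 8*d^2 - 5*d + 4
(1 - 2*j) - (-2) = 3 - 2*j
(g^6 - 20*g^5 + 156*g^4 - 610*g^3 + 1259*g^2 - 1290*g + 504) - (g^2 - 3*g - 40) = g^6 - 20*g^5 + 156*g^4 - 610*g^3 + 1258*g^2 - 1287*g + 544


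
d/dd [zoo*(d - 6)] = zoo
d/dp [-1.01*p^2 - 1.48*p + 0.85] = -2.02*p - 1.48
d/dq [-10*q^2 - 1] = -20*q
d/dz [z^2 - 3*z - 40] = 2*z - 3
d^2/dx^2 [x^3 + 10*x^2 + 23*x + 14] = 6*x + 20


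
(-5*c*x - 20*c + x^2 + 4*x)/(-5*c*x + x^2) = (x + 4)/x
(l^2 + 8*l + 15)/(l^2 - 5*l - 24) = (l + 5)/(l - 8)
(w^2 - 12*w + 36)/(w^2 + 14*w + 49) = (w^2 - 12*w + 36)/(w^2 + 14*w + 49)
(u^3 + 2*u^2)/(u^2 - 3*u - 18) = u^2*(u + 2)/(u^2 - 3*u - 18)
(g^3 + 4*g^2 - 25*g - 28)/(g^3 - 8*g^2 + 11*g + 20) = (g + 7)/(g - 5)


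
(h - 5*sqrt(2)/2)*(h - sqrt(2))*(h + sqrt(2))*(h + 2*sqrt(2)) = h^4 - sqrt(2)*h^3/2 - 12*h^2 + sqrt(2)*h + 20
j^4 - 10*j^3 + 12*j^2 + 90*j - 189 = (j - 7)*(j - 3)^2*(j + 3)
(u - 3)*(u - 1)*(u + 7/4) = u^3 - 9*u^2/4 - 4*u + 21/4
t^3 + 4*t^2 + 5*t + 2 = (t + 1)^2*(t + 2)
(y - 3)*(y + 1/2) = y^2 - 5*y/2 - 3/2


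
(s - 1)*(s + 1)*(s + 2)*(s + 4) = s^4 + 6*s^3 + 7*s^2 - 6*s - 8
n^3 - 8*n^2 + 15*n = n*(n - 5)*(n - 3)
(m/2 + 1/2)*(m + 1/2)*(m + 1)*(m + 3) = m^4/2 + 11*m^3/4 + 19*m^2/4 + 13*m/4 + 3/4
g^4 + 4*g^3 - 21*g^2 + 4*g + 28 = (g - 2)^2*(g + 1)*(g + 7)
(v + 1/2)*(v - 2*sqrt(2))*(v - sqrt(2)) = v^3 - 3*sqrt(2)*v^2 + v^2/2 - 3*sqrt(2)*v/2 + 4*v + 2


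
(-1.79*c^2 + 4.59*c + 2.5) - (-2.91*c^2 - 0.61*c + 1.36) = 1.12*c^2 + 5.2*c + 1.14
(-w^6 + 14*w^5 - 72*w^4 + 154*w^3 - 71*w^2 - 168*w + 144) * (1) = -w^6 + 14*w^5 - 72*w^4 + 154*w^3 - 71*w^2 - 168*w + 144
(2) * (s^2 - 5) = 2*s^2 - 10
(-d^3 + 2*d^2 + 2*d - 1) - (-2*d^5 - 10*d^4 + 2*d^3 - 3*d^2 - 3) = 2*d^5 + 10*d^4 - 3*d^3 + 5*d^2 + 2*d + 2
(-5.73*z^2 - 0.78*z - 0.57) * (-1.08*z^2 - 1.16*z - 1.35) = 6.1884*z^4 + 7.4892*z^3 + 9.2559*z^2 + 1.7142*z + 0.7695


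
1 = 1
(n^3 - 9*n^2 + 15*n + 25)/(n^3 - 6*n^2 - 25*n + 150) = (n^2 - 4*n - 5)/(n^2 - n - 30)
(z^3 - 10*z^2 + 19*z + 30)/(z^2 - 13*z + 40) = (z^2 - 5*z - 6)/(z - 8)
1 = 1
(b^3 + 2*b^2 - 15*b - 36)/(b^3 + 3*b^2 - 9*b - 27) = (b - 4)/(b - 3)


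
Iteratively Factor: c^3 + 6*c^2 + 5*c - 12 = (c + 4)*(c^2 + 2*c - 3) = (c - 1)*(c + 4)*(c + 3)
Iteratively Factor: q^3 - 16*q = (q)*(q^2 - 16) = q*(q - 4)*(q + 4)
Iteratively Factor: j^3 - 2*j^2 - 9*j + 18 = (j - 2)*(j^2 - 9) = (j - 2)*(j + 3)*(j - 3)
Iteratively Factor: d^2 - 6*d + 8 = (d - 4)*(d - 2)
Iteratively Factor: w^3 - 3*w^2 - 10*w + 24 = (w + 3)*(w^2 - 6*w + 8) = (w - 2)*(w + 3)*(w - 4)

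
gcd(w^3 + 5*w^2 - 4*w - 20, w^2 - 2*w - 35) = w + 5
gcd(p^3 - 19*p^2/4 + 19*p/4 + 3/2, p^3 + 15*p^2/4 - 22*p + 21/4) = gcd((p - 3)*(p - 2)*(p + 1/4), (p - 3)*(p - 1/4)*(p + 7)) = p - 3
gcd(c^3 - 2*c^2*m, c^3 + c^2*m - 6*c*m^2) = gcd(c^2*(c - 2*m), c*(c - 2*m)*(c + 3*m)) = c^2 - 2*c*m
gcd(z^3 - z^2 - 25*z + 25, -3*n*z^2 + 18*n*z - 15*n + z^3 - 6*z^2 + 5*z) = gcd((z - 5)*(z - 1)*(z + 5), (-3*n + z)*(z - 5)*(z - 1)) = z^2 - 6*z + 5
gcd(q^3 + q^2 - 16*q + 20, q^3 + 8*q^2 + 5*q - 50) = q^2 + 3*q - 10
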